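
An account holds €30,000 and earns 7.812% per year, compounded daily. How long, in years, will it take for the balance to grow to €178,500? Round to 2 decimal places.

(1 + 0.000214027)^(365t) = 178,500/30,000 = 5.95.
365t·ln(1 + 0.000214027) = ln(5.95); 365t = 1.7834/0.000214004 ≈ 8333.4287.
t ≈ 22.8313 years.

22.83 years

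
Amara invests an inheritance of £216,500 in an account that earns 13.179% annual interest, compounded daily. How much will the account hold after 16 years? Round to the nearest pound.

Periodic rate = 13.179%/365 = 0.000361068; periods = 365·16 = 5840.
A = 216,500·(1 + 0.13179/365)^5840 ≈ 216,500·8.233896964725 ≈ 1,782,638.6929.

£1,782,639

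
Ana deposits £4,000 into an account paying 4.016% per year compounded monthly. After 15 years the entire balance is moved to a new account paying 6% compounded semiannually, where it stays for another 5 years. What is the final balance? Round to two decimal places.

£9,808.77

After 15 years at 4.016%: 4,000 × 1.82466102 ≈ 7,298.6441.
Then 5 years at 6%: 7,298.6441 × 1.343916379 ≈ 9,808.7673.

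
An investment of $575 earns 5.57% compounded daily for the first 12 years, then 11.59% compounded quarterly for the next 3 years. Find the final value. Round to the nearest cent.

$1,580.47

After 12 years at 5.57%: 575 × 1.951013547 ≈ 1,121.8328.
Then 3 years at 11.59%: 1,121.8328 × 1.408827691 ≈ 1,580.4691.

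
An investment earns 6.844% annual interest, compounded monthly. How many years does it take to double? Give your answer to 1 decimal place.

(1 + 0.00570333)^(12t) = 2.
12t = ln 2 / ln(1 + 0.00570333) ≈ 0.69315/0.00568713 ≈ 121.8799.
t ≈ 10.1567.

10.2 years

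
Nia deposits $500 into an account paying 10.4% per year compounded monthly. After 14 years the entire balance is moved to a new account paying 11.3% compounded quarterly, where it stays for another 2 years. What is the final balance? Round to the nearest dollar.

Phase 1: 500·(1 + 0.104/12)^168 ≈ 2,130.9752.
Phase 2: 2,130.9752·(1 + 0.02825)^8 ≈ 2,662.9814.

$2,663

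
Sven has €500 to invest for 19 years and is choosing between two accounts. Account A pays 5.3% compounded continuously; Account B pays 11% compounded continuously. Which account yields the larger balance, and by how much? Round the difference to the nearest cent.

Account A growth factor: e^(0.053·19) = e^1.007 ≈ 2.737376555; balance ≈ 1,368.6883.
Account B growth factor: e^(0.11·19) = e^2.09 ≈ 8.084915164; balance ≈ 4,042.4576.
Account B is larger by 2,673.7693.

Account B, by €2,673.77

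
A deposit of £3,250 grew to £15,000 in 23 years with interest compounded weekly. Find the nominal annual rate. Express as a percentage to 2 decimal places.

(1 + r/52)^1196 = 15,000/3,250 = 4.61538.
1 + r/52 = 4.61538^(1/1196) ≈ 1.00128, so r/52 ≈ 0.00127958.
r ≈ 52·0.00127958 = 6.65380%.

6.65%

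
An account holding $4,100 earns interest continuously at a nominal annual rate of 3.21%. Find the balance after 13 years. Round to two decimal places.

A = P·e^(rt) = 4,100·e^(0.0321·13) = 4,100·e^0.4173.
e^0.4173 ≈ 1.517857802, so A ≈ 6,223.2170.

$6,223.22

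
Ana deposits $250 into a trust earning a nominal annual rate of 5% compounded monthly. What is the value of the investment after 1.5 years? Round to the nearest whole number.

Periodic rate = 5%/12 = 0.00416667; periods = 12·1.5 = 18.
A = 250·(1 + 0.05/12)^18 ≈ 250·1.07771621 ≈ 269.4291.

$269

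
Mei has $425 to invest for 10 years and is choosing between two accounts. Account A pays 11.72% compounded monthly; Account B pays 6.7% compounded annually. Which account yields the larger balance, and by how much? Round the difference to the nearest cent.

Account A growth factor: (1 + 0.1172/12)^120 ≈ 3.210137359; balance ≈ 1,364.3084.
Account B growth factor: (1 + 0.067)^10 ≈ 1.91268827; balance ≈ 812.8925.
Account A is larger by 551.4159.

Account A, by $551.42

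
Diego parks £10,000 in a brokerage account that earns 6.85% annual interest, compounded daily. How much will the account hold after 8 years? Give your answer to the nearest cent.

Periodic rate = 6.85%/365 = 0.000187671; periods = 365·8 = 2920.
A = 10,000·(1 + 0.0685/365)^2920 ≈ 10,000·1.7297010403 ≈ 17,297.0104.

£17,297.01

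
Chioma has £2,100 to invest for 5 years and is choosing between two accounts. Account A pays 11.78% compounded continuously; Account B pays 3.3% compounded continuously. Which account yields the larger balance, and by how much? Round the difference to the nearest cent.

A: e^(0.1178·5) = e^0.589 ≈ 1.802185329, so 2,100 × 1.802185329 ≈ 3,784.5892.
B: e^(0.033·5) = e^0.165 ≈ 1.179393119, so 2,100 × 1.179393119 ≈ 2,476.7255.
Difference ≈ 1,307.8636 in favor of A.

Account A, by £1,307.86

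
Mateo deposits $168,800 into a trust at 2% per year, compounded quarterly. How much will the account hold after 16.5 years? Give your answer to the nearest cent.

Growth factor = (1 + 0.005)^66 ≈ 1.38982486073.
A ≈ 168,800 × 1.38982486073 ≈ 234,602.4365.

$234,602.44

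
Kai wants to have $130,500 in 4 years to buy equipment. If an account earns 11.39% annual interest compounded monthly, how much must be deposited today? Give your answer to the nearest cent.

$82,923.78

Periodic rate = 11.39%/12 = 0.00949167; 48 periods.
P = 130,500/(1 + 0.1139/12)^48 ≈ 130,500/1.57373438411 ≈ 82,923.7776.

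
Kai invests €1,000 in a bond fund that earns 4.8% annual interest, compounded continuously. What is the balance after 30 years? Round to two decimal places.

€4,220.70

A = P·e^(rt) = 1,000·e^(0.048·30) = 1,000·e^1.44.
e^1.44 ≈ 4.220695817, so A ≈ 4,220.6958.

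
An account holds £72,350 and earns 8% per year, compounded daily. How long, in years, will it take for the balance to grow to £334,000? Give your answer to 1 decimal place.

(1 + 0.000219178)^(365t) = 334,000/72,350 = 4.6164.
365t·ln(1 + 0.000219178) = ln(4.6164); 365t = 1.5296/0.000219154 ≈ 6979.6813.
t ≈ 19.1224 years.

19.1 years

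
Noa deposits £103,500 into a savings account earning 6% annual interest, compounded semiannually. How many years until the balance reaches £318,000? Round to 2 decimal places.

(1 + 0.03)^(2t) = 318,000/103,500 = 3.0725.
2t·ln(1 + 0.03) = ln(3.0725); 2t = 1.1225/0.0295588 ≈ 37.9745.
t ≈ 18.9872 years.

18.99 years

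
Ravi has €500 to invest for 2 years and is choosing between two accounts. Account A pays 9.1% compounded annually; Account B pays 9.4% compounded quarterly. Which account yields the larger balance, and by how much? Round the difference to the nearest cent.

A: (1 + 0.091)^2 ≈ 1.190281, so 500 × 1.190281 ≈ 595.1405.
B: (1 + 0.0235)^8 ≈ 1.20421152, so 500 × 1.20421152 ≈ 602.1058.
Difference ≈ 6.9653 in favor of B.

Account B, by €6.97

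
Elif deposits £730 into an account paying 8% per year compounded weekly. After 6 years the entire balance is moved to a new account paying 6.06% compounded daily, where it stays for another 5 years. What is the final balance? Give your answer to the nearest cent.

£1,596.63

After 6 years at 8%: 730 × 1.615478419 ≈ 1,179.2992.
Then 5 years at 6.06%: 1,179.2992 × 1.353880413 ≈ 1,596.6302.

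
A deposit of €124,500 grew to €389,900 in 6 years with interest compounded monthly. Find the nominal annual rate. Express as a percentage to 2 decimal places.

19.18%

The 72-period growth factor is 389,900/124,500 = 3.13173.
r/12 = 3.13173^(1/72) − 1 ≈ 0.0159817, so r ≈ 12·0.0159817 = 19.17805%.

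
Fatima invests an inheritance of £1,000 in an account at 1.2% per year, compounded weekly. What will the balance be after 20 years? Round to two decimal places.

£1,271.21

Periodic rate = 1.2%/52 = 0.000230769; periods = 52·20 = 1040.
A = 1,000·(1 + 0.012/52)^1040 ≈ 1,000·1.271213952 ≈ 1,271.2140.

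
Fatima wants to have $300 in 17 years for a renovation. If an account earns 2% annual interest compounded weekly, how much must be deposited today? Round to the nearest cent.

Periodic rate = 2%/52 = 0.000384615; 884 periods.
P = 300/(1 + 0.02/52)^884 ≈ 300/1.40485576 ≈ 213.5451.

$213.55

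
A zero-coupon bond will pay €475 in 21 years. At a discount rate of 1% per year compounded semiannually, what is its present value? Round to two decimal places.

Growth factor = (1 + 0.005)^42 ≈ 1.2330327.
P = 475/1.2330327 ≈ 385.2290.

€385.23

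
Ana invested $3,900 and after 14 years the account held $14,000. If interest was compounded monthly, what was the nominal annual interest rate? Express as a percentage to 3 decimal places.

(1 + r/12)^168 = 14,000/3,900 = 3.58974.
1 + r/12 = 3.58974^(1/168) ≈ 1.007637, so r/12 ≈ 0.00763664.
r ≈ 12·0.00763664 = 9.16396%.

9.164%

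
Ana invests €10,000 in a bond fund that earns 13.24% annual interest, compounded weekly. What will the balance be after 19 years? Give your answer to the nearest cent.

€123,345.33

Growth factor = (1 + 0.1324/52)^988 ≈ 12.334532802.
A ≈ 10,000 × 12.334532802 ≈ 123,345.3280.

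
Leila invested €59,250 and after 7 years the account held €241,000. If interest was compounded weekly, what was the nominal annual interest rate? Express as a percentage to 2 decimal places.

20.08%

(1 + r/52)^364 = 241,000/59,250 = 4.06751.
1 + r/52 = 4.06751^(1/364) ≈ 1.003862, so r/52 ≈ 0.00386192.
r ≈ 52·0.00386192 = 20.08198%.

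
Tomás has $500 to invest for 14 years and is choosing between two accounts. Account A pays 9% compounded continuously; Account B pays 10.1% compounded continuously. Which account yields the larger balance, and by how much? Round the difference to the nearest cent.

Account A growth factor: e^(0.09·14) = e^1.26 ≈ 3.525421487; balance ≈ 1,762.7107.
Account B growth factor: e^(0.101·14) = e^1.414 ≈ 4.112372037; balance ≈ 2,056.1860.
Account B is larger by 293.4753.

Account B, by $293.48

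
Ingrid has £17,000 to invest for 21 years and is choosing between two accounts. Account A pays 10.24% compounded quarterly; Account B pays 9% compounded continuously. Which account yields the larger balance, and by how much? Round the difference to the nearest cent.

Account A, by £29,573.31

A: (1 + 0.0256)^84 ≈ 8.3589749294, so 17,000 × 8.3589749294 ≈ 142,102.5738.
B: e^(0.09·21) = e^1.89 ≈ 6.61936868104, so 17,000 × 6.61936868104 ≈ 112,529.2676.
Difference ≈ 29,573.3062 in favor of A.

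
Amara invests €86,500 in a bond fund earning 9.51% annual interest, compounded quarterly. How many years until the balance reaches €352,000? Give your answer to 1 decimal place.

We need (1 + 0.023775)^(4t) = 4.0694, so 4t = ln 4.0694 / ln 1.023775 ≈ 59.7310.
t ≈ 59.7310/4 = 14.9328 years.

14.9 years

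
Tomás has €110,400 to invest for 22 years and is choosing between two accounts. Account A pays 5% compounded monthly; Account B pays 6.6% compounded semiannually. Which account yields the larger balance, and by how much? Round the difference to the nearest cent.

Account B, by €129,760.04

A: (1 + 0.05/12)^264 ≈ 2.99730837993, so 110,400 × 2.99730837993 ≈ 330,902.8451.
B: (1 + 0.033)^44 ≈ 4.17267103218, so 110,400 × 4.17267103218 ≈ 460,662.8820.
Difference ≈ 129,760.0368 in favor of B.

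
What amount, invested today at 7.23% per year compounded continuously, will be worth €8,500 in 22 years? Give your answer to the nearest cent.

€1,732.33

P = A·e^(−rt) = 8,500·e^(−1.5906).
e^(−1.5906) ≈ 0.2038032931, so P ≈ 1,732.3280.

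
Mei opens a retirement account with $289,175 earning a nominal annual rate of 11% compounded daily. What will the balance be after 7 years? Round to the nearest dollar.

$624,478

Growth factor = (1 + 0.11/365)^2555 ≈ 2.15951572659.
A ≈ 289,175 × 2.15951572659 ≈ 624,477.9602.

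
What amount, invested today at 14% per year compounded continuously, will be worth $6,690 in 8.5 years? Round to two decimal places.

P = A·e^(−rt) = 6,690·e^(−1.19).
e^(−1.19) ≈ 0.3042212641, so P ≈ 2,035.2403.

$2,035.24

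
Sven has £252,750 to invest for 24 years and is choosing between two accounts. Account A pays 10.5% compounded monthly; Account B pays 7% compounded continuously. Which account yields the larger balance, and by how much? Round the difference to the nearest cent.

Account A growth factor: (1 + 0.00875)^288 ≈ 12.29310939217; balance ≈ 3,107,083.3989.
Account B growth factor: e^(0.07·24) = e^1.68 ≈ 5.365555971122; balance ≈ 1,356,144.2717.
Account A is larger by 1,750,939.1272.

Account A, by £1,750,939.13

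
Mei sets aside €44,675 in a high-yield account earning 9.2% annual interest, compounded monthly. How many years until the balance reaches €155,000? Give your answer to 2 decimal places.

13.57 years

(1 + 0.00766667)^(12t) = 155,000/44,675 = 3.4695.
12t·ln(1 + 0.00766667) = ln(3.4695); 12t = 1.244/0.00763743 ≈ 162.8835.
t ≈ 13.5736 years.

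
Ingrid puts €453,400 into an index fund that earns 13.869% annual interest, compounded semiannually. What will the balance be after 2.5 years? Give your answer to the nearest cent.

Periodic rate = 13.869%/2 = 0.069345; periods = 2·2.5 = 5.
A = 453,400·(1 + 0.069345)^5 ≈ 453,400·1.39826412629 ≈ 633,972.9549.

€633,972.95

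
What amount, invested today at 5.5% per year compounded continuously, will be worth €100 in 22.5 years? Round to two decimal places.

€29.01

P = A·e^(−rt) = 100·e^(−1.2375).
e^(−1.2375) ≈ 0.29010858, so P ≈ 29.0109.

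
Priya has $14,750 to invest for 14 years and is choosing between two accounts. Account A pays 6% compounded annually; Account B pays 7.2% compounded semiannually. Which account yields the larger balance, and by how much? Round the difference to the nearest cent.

Account B, by $6,358.49

Account A growth factor: (1 + 0.06)^14 ≈ 2.2609039558; balance ≈ 33,348.3333.
Account B growth factor: (1 + 0.036)^28 ≈ 2.6919881974; balance ≈ 39,706.8259.
Account B is larger by 6,358.4926.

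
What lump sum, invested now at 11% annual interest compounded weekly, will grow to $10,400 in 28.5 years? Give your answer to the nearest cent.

Growth factor = (1 + 0.11/52)^1482 ≈ 22.912641835.
P = 10,400/22.912641835 ≈ 453.8979.

$453.90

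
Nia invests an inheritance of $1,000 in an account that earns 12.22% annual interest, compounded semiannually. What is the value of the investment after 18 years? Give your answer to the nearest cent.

$8,457.21

Periodic rate = 12.22%/2 = 0.0611; periods = 2·18 = 36.
A = 1,000·(1 + 0.0611)^36 ≈ 1,000·8.457214062 ≈ 8,457.2141.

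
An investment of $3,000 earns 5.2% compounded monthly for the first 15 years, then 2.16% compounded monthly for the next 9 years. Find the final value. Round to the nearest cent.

Phase 1: 3,000·(1 + 0.052/12)^180 ≈ 6,533.3979.
Phase 2: 6,533.3979·(1 + 0.0018)^108 ≈ 7,933.9610.

$7,933.96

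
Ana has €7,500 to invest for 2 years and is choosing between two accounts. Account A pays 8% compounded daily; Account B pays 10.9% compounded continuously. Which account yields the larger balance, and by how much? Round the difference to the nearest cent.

Account B, by €525.73

Account A growth factor: (1 + 0.08/365)^730 ≈ 1.173490298; balance ≈ 8,801.1772.
Account B growth factor: e^(0.109·2) = e^0.218 ≈ 1.243587068; balance ≈ 9,326.9030.
Account B is larger by 525.7258.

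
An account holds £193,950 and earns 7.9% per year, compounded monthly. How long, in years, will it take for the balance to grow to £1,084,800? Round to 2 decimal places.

We need (1 + 0.00658333)^(12t) = 5.5932, so 12t = ln 5.5932 / ln 1.006583 ≈ 262.3612.
t ≈ 262.3612/12 = 21.8634 years.

21.86 years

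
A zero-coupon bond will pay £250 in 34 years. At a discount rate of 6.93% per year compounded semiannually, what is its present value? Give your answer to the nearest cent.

Growth factor = (1 + 0.03465)^68 ≈ 10.1380732.
P = 250/10.1380732 ≈ 24.6595.

£24.66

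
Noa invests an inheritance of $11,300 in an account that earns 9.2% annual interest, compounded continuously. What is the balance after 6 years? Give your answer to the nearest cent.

A = P·e^(rt) = 11,300·e^(0.092·6) = 11,300·e^0.552.
e^0.552 ≈ 1.7367229927, so A ≈ 19,624.9698.

$19,624.97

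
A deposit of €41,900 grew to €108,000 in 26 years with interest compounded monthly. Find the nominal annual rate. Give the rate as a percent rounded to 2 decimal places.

(1 + r/12)^312 = 108,000/41,900 = 2.57757.
1 + r/12 = 2.57757^(1/312) ≈ 1.003039, so r/12 ≈ 0.00303937.
r ≈ 12·0.00303937 = 3.64724%.

3.65%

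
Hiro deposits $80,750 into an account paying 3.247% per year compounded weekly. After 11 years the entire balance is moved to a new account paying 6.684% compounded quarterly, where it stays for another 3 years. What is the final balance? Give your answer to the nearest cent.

Phase 1: 80,750·(1 + 0.03247/52)^572 ≈ 115,401.4012.
Phase 2: 115,401.4012·(1 + 0.01671)^12 ≈ 140,791.4312.

$140,791.43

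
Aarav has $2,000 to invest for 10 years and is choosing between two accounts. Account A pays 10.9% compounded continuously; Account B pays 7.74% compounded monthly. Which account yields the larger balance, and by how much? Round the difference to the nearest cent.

Account A, by $1,622.47

A: e^(0.109·10) = e^1.09 ≈ 2.974274073, so 2,000 × 2.974274073 ≈ 5,948.5481.
B: (1 + 0.00645)^120 ≈ 2.163039767, so 2,000 × 2.163039767 ≈ 4,326.0795.
Difference ≈ 1,622.4686 in favor of A.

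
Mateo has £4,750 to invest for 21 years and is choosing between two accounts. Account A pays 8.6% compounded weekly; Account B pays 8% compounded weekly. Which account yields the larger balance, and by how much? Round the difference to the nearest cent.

Account A, by £3,412.16

A: (1 + 0.086/52)^1092 ≈ 6.0769821842, so 4,750 × 6.0769821842 ≈ 28,865.6654.
B: (1 + 0.08/52)^1092 ≈ 5.3586335947, so 4,750 × 5.3586335947 ≈ 25,453.5096.
Difference ≈ 3,412.1558 in favor of A.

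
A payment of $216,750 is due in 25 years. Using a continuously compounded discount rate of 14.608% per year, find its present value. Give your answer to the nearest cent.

P = A·e^(−rt) = 216,750·e^(−3.652).
e^(−3.652) ≈ 0.0259391984688, so P ≈ 5,622.3213.

$5,622.32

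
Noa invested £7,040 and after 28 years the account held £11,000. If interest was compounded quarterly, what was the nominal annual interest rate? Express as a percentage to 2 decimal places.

The 112-period growth factor is 11,000/7,040 = 1.5625.
r/4 = 1.5625^(1/112) − 1 ≈ 0.00399266, so r ≈ 4·0.00399266 = 1.59706%.

1.60%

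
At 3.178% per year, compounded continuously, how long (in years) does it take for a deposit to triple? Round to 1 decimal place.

e^(0.03178t) = 3, so 0.03178t = ln 3 ≈ 1.0986.
t ≈ 1.0986/0.03178 ≈ 34.5693.

34.6 years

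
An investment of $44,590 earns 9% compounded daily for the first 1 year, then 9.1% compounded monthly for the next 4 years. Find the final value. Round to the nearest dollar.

After 1 years at 9%: 44,590 × 1.0941621449 ≈ 48,788.6900.
Then 4 years at 9.1%: 48,788.6900 × 1.4370993925 ≈ 70,114.1968.

$70,114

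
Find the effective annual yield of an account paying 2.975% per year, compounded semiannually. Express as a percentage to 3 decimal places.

One year is 2 periods at 0.014875 each: (1 + 0.014875)^2 ≈ 1.029971.
EAR = 1.029971 − 1 ≈ 2.99713%.

2.997%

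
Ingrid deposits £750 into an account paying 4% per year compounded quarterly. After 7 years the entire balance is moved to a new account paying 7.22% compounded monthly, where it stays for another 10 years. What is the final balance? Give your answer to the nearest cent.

£2,035.55

After 7 years at 4%: 750 × 1.321290967 ≈ 990.9682.
Then 10 years at 7.22%: 990.9682 × 2.05409766 ≈ 2,035.5455.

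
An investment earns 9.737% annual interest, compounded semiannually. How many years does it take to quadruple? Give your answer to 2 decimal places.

14.58 years

(1 + 0.048685)^(2t) = 4.
2t = ln 4 / ln(1 + 0.048685) ≈ 1.3863/0.047537 ≈ 29.1624.
t ≈ 14.5812.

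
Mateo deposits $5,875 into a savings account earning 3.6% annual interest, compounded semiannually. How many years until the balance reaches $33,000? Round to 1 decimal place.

(1 + 0.018)^(2t) = 33,000/5,875 = 5.617.
2t·ln(1 + 0.018) = ln(5.617); 2t = 1.7258/0.0178399 ≈ 96.7382.
t ≈ 48.3691 years.

48.4 years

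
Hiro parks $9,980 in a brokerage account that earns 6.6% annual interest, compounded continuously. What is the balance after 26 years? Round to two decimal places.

A = P·e^(rt) = 9,980·e^(0.066·26) = 9,980·e^1.716.
e^1.716 ≈ 5.5622349671, so A ≈ 55,511.1050.

$55,511.10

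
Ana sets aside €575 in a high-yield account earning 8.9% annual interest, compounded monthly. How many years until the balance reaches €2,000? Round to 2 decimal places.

(1 + 0.00741667)^(12t) = 2,000/575 = 3.4783.
12t·ln(1 + 0.00741667) = ln(3.4783); 12t = 1.2465/0.0073893 ≈ 168.6943.
t ≈ 14.0579 years.

14.06 years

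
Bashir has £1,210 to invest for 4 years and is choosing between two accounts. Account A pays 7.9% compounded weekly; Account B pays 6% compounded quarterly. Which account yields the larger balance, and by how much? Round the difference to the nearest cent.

Account A, by £123.80

A: (1 + 0.079/52)^208 ≈ 1.371301384, so 1,210 × 1.371301384 ≈ 1,659.2747.
B: (1 + 0.015)^16 ≈ 1.268985548, so 1,210 × 1.268985548 ≈ 1,535.4725.
Difference ≈ 123.8022 in favor of A.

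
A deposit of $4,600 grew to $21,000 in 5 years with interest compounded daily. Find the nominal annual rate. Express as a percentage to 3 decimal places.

30.382%

(1 + r/365)^1825 = 21,000/4,600 = 4.56522.
1 + r/365 = 4.56522^(1/1825) ≈ 1.000832, so r/365 ≈ 0.000832382.
r ≈ 365·0.000832382 = 30.38196%.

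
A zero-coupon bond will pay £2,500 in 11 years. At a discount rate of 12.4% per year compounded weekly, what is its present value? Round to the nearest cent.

£640.13

Growth factor = (1 + 0.124/52)^572 ≈ 3.90546273.
P = 2,500/3.90546273 ≈ 640.1290.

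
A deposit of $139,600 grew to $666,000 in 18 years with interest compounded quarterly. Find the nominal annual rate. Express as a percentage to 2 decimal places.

(1 + r/4)^72 = 666,000/139,600 = 4.77077.
1 + r/4 = 4.77077^(1/72) ≈ 1.021939, so r/4 ≈ 0.0219387.
r ≈ 4·0.0219387 = 8.77548%.

8.78%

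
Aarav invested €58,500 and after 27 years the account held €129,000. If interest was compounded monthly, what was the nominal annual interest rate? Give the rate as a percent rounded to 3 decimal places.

2.932%

The 324-period growth factor is 129,000/58,500 = 2.20513.
r/12 = 2.20513^(1/324) − 1 ≈ 0.00244368, so r ≈ 12·0.00244368 = 2.93241%.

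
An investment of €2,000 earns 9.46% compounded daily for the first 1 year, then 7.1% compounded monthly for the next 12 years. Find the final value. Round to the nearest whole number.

Phase 1: 2,000·(1 + 0.0946/365)^365 ≈ 2,198.4112.
Phase 2: 2,198.4112·(1 + 0.071/12)^144 ≈ 5,140.8803.

€5,141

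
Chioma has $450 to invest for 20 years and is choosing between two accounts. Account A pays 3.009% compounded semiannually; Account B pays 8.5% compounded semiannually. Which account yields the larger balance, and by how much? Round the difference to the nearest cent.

Account A growth factor: (1 + 0.015045)^40 ≈ 1.81723817; balance ≈ 817.7572.
Account B growth factor: (1 + 0.0425)^40 ≈ 5.284970237; balance ≈ 2,378.2366.
Account B is larger by 1,560.4794.

Account B, by $1,560.48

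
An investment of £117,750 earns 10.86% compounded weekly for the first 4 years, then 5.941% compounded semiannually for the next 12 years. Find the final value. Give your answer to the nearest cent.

£366,884.55

After 4 years at 10.86%: 117,750 × 1.54333709491 ≈ 181,727.9429.
Then 12 years at 5.941%: 181,727.9429 × 2.01886704014 ≈ 366,884.5542.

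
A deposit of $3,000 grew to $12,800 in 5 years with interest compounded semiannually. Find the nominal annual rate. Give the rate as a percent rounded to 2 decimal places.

31.23%

The 10-period growth factor is 12,800/3,000 = 4.26667.
r/2 = 4.26667^(1/10) − 1 ≈ 0.156136, so r ≈ 2·0.156136 = 31.22717%.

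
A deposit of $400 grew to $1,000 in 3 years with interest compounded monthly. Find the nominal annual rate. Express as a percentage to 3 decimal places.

(1 + r/12)^36 = 1,000/400 = 2.5.
1 + r/12 = 2.5^(1/36) ≈ 1.025779, so r/12 ≈ 0.0257792.
r ≈ 12·0.0257792 = 30.93504%.

30.935%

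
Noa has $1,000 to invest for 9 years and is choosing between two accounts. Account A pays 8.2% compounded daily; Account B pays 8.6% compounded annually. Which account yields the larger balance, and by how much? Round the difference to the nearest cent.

A: (1 + 0.082/365)^3285 ≈ 2.091574463, so 1,000 × 2.091574463 ≈ 2,091.5745.
B: (1 + 0.086)^9 ≈ 2.101205008, so 1,000 × 2.101205008 ≈ 2,101.2050.
Difference ≈ 9.6305 in favor of B.

Account B, by $9.63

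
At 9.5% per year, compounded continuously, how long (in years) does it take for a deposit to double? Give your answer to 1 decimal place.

7.3 years

e^(0.095t) = 2, so 0.095t = ln 2 ≈ 0.69315.
t ≈ 0.69315/0.095 ≈ 7.2963.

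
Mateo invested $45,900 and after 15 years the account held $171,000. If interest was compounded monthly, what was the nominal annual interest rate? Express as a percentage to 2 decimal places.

8.80%

The 180-period growth factor is 171,000/45,900 = 3.72549.
r/12 = 3.72549^(1/180) − 1 ≈ 0.00733342, so r ≈ 12·0.00733342 = 8.80010%.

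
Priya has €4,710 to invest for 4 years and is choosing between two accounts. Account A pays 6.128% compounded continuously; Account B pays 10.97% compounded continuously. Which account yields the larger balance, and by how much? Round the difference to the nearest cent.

Account B, by €1,286.16

Account A growth factor: e^(0.06128·4) = e^0.24512 ≈ 1.277774637; balance ≈ 6,018.3185.
Account B growth factor: e^(0.1097·4) = e^0.4388 ≈ 1.550845087; balance ≈ 7,304.4804.
Account B is larger by 1,286.1618.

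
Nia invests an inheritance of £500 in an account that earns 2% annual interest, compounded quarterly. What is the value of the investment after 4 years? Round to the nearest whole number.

Growth factor = (1 + 0.005)^16 ≈ 1.08307115.
A ≈ 500 × 1.08307115 ≈ 541.5356.

£542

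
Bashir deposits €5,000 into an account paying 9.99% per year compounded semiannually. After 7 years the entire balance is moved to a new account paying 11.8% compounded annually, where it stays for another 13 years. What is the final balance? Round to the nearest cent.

€42,176.85

Phase 1: 5,000·(1 + 0.04995)^14 ≈ 9,893.0603.
Phase 2: 9,893.0603·(1 + 0.118)^13 ≈ 42,176.8461.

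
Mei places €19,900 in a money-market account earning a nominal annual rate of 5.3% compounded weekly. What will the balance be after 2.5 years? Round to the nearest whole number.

Growth factor = (1 + 0.053/52)^130 ≈ 1.1416019803.
A ≈ 19,900 × 1.1416019803 ≈ 22,717.8794.

€22,718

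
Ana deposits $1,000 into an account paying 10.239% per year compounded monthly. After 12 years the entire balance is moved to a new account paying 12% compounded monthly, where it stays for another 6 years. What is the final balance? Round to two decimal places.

Phase 1: 1,000·(1 + 0.0085325)^144 ≈ 3,398.9541.
Phase 2: 3,398.9541·(1 + 0.01)^72 ≈ 6,957.9966.

$6,958.00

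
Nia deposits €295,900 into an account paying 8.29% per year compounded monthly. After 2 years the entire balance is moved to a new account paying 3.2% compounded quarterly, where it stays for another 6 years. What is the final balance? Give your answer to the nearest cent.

€422,625.97

Phase 1: 295,900·(1 + 0.0829/12)^24 ≈ 349,062.6722.
Phase 2: 349,062.6722·(1 + 0.008)^24 ≈ 422,625.9691.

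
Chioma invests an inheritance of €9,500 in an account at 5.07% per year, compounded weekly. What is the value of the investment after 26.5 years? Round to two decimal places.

Growth factor = (1 + 0.000975)^1378 ≈ 3.8301173592.
A ≈ 9,500 × 3.8301173592 ≈ 36,386.1149.

€36,386.11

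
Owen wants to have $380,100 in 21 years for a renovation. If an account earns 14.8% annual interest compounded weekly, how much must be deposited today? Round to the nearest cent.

Growth factor = (1 + 0.148/52)^1092 ≈ 22.277683807.
P = 380,100/22.277683807 ≈ 17,061.9174.

$17,061.92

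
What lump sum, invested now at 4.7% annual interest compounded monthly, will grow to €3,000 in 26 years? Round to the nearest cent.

€886.03

Growth factor = (1 + 0.047/12)^312 ≈ 3.385877643.
P = 3,000/3.385877643 ≈ 886.0332.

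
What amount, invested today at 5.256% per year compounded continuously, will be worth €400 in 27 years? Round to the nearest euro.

€97

P = A·e^(−rt) = 400·e^(−1.41912).
e^(−1.41912) ≈ 0.241926819, so P ≈ 96.7707.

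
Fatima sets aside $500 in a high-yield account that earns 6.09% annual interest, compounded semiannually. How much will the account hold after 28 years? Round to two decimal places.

$2,682.12

Growth factor = (1 + 0.03045)^56 ≈ 5.364234072.
A ≈ 500 × 5.364234072 ≈ 2,682.1170.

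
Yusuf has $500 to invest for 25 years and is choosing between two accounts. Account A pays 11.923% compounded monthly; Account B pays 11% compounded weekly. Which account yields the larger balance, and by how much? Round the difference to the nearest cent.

Account A growth factor: (1 + 0.11923/12)^300 ≈ 19.41486956; balance ≈ 9,707.4348.
Account B growth factor: (1 + 0.11/52)^1300 ≈ 15.59726287; balance ≈ 7,798.6314.
Account A is larger by 1,908.8033.

Account A, by $1,908.80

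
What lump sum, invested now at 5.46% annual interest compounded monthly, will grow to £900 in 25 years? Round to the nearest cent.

£230.56

Growth factor = (1 + 0.00455)^300 ≈ 3.90361877.
P = 900/3.90361877 ≈ 230.5553.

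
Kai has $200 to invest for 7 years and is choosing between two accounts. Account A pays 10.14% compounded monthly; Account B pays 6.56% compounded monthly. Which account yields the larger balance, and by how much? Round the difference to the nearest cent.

Account A growth factor: (1 + 0.00845)^84 ≈ 2.02752915; balance ≈ 405.5058.
Account B growth factor: (1 + 0.0656/12)^84 ≈ 1.58082903; balance ≈ 316.1658.
Account A is larger by 89.3400.

Account A, by $89.34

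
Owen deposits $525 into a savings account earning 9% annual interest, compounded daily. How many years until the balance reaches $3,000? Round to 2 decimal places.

19.37 years

We need (1 + 0.000246575)^(365t) = 5.7143, so 365t = ln 5.7143 / ln 1.000247 ≈ 7069.5803.
t ≈ 7069.5803/365 = 19.3687 years.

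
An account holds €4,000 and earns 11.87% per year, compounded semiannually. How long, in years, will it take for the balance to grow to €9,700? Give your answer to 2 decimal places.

7.68 years

(1 + 0.05935)^(2t) = 9,700/4,000 = 2.425.
2t·ln(1 + 0.05935) = ln(2.425); 2t = 0.88583/0.0576555 ≈ 15.3642.
t ≈ 7.6821 years.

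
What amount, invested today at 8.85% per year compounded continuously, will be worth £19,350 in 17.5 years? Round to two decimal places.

£4,112.14

P = A·e^(−rt) = 19,350·e^(−1.54875).
e^(−1.54875) ≈ 0.21251344968, so P ≈ 4,112.1353.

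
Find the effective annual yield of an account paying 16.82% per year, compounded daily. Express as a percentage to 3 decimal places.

EAR = (1 + 16.82%/365)^365 − 1 = (1 + 0.000460822)^365 − 1.
(1 + 0.000460822)^365 ≈ 1.183127, so EAR ≈ 18.31274%.

18.313%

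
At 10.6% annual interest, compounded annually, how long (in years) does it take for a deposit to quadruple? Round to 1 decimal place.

13.8 years

(1 + 0.106)^t = 4.
t = ln 4 / ln(1 + 0.106) ≈ 1.3863/0.10075 ≈ 13.7598.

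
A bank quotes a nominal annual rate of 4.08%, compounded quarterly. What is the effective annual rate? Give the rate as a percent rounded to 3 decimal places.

4.143%

One year is 4 periods at 0.0102 each: (1 + 0.0102)^4 ≈ 1.041428.
EAR = 1.041428 − 1 ≈ 4.14285%.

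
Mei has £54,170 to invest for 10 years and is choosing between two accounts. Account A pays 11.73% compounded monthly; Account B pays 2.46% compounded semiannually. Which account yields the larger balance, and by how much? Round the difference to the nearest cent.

Account A growth factor: (1 + 0.009775)^120 ≈ 3.2133180092; balance ≈ 174,065.4366.
Account B growth factor: (1 + 0.0123)^20 ≈ 1.2769818864; balance ≈ 69,174.1088.
Account A is larger by 104,891.3278.

Account A, by £104,891.33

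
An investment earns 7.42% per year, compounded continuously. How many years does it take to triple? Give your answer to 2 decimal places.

14.81 years

e^(0.0742t) = 3, so 0.0742t = ln 3 ≈ 1.0986.
t ≈ 1.0986/0.0742 ≈ 14.8061.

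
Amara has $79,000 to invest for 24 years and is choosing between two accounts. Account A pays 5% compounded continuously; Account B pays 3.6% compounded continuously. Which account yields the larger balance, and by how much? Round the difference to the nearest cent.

Account A, by $74,851.29

A: e^(0.05·24) = e^1.2 ≈ 3.32011692274, so 79,000 × 3.32011692274 ≈ 262,289.2369.
B: e^(0.036·24) = e^0.864 ≈ 2.372632267, so 79,000 × 2.372632267 ≈ 187,437.9491.
Difference ≈ 74,851.2878 in favor of A.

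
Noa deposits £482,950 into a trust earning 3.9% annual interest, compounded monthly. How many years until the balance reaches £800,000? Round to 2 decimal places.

12.96 years

(1 + 0.00325)^(12t) = 800,000/482,950 = 1.6565.
12t·ln(1 + 0.00325) = ln(1.6565); 12t = 0.5047/0.00324473 ≈ 155.5441.
t ≈ 12.9620 years.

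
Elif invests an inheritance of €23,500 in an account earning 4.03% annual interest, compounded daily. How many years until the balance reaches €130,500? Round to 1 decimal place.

42.5 years

(1 + 0.000110411)^(365t) = 130,500/23,500 = 5.5532.
365t·ln(1 + 0.000110411) = ln(5.5532); 365t = 1.7144/0.000110405 ≈ 15528.0550.
t ≈ 42.5426 years.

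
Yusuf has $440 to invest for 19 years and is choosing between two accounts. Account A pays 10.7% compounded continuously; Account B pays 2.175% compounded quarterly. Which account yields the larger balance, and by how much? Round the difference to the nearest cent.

Account A growth factor: e^(0.107·19) = e^2.033 ≈ 7.636962916; balance ≈ 3,360.2637.
Account B growth factor: (1 + 0.0054375)^76 ≈ 1.51003153; balance ≈ 664.4139.
Account A is larger by 2,695.8498.

Account A, by $2,695.85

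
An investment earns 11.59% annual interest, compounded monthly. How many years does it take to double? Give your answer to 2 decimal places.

6.01 years

(1 + 0.00965833)^(12t) = 2.
12t = ln 2 / ln(1 + 0.00965833) ≈ 0.69315/0.00961199 ≈ 72.1128.
t ≈ 6.0094.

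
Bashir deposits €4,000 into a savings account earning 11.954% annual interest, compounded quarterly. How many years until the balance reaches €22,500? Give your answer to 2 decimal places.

14.66 years

We need (1 + 0.029885)^(4t) = 5.625, so 4t = ln 5.625 / ln 1.029885 ≈ 58.6550.
t ≈ 58.6550/4 = 14.6637 years.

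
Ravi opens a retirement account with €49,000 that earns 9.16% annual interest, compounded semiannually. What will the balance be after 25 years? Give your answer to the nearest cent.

€459,862.46

Growth factor = (1 + 0.0458)^50 ≈ 9.38494808754.
A ≈ 49,000 × 9.38494808754 ≈ 459,862.4563.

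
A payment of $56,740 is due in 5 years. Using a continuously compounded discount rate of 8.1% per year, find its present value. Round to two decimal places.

P = A·e^(−rt) = 56,740·e^(−0.405).
e^(−0.405) ≈ 0.66697681086, so P ≈ 37,844.2642.

$37,844.26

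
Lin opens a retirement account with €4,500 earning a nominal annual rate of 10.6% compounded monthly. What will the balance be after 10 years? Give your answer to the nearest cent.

€12,928.36

Growth factor = (1 + 0.106/12)^120 ≈ 2.8729682299.
A ≈ 4,500 × 2.8729682299 ≈ 12,928.3570.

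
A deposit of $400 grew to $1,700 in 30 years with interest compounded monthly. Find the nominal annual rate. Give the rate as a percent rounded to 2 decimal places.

4.83%

(1 + r/12)^360 = 1,700/400 = 4.25.
1 + r/12 = 4.25^(1/360) ≈ 1.004027, so r/12 ≈ 0.00402731.
r ≈ 12·0.00402731 = 4.83277%.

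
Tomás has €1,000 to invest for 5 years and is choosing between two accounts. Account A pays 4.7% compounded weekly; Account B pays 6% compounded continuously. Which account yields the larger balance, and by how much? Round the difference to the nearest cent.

Account B, by €85.08

A: (1 + 0.047/52)^260 ≈ 1.264774521, so 1,000 × 1.264774521 ≈ 1,264.7745.
B: e^(0.06·5) = e^0.3 ≈ 1.349858808, so 1,000 × 1.349858808 ≈ 1,349.8588.
Difference ≈ 85.0843 in favor of B.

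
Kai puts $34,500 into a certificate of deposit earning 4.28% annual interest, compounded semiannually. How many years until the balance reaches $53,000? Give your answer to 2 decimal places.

(1 + 0.0214)^(2t) = 53,000/34,500 = 1.5362.
2t·ln(1 + 0.0214) = ln(1.5362); 2t = 0.42933/0.0211742 ≈ 20.2762.
t ≈ 10.1381 years.

10.14 years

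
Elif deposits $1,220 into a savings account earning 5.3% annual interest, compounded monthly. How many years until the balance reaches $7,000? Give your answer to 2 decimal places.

33.04 years

(1 + 0.00441667)^(12t) = 7,000/1,220 = 5.7377.
12t·ln(1 + 0.00441667) = ln(5.7377); 12t = 1.7471/0.00440694 ≈ 396.4335.
t ≈ 33.0361 years.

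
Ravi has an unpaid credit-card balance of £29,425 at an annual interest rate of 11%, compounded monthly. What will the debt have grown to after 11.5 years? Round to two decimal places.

Periodic rate = 11%/12 = 0.00916667; periods = 12·11.5 = 138.
A = 29,425·(1 + 0.11/12)^138 ≈ 29,425·3.52273357921 ≈ 103,656.4356.

£103,656.44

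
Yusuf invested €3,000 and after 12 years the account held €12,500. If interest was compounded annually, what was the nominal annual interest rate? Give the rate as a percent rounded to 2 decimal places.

12.63%

The 12-period growth factor is 12,500/3,000 = 4.16667.
r = 4.16667^(1/12) − 1 ≈ 0.126287, i.e. 12.62870%.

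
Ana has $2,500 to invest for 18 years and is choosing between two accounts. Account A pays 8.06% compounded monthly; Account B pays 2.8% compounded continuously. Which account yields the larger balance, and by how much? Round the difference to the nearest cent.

Account A, by $6,476.38

A: (1 + 0.0806/12)^216 ≈ 4.2458814293, so 2,500 × 4.2458814293 ≈ 10,614.7036.
B: e^(0.028·18) = e^0.504 ≈ 1.655329363, so 2,500 × 1.655329363 ≈ 4,138.3234.
Difference ≈ 6,476.3802 in favor of A.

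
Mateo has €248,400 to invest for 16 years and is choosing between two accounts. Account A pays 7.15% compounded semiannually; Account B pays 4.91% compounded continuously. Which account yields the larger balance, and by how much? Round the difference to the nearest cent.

A: (1 + 0.03575)^32 ≈ 3.07721714193, so 248,400 × 3.07721714193 ≈ 764,380.7381.
B: e^(0.0491·16) = e^0.7856 ≈ 2.19372277961, so 248,400 × 2.19372277961 ≈ 544,920.7385.
Difference ≈ 219,459.9996 in favor of A.

Account A, by €219,460.00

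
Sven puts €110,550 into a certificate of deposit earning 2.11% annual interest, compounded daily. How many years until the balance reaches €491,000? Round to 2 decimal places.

70.66 years

We need (1 + 0.0000578082)^(365t) = 4.4414, so 365t = ln 4.4414 / ln 1.000058 ≈ 25792.5142.
t ≈ 25792.5142/365 = 70.6644 years.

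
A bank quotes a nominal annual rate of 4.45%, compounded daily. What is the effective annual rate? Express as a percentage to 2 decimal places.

EAR = (1 + 4.45%/365)^365 − 1 = (1 + 0.000121918)^365 − 1.
(1 + 0.000121918)^365 ≈ 1.045502, so EAR ≈ 4.55021%.

4.55%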